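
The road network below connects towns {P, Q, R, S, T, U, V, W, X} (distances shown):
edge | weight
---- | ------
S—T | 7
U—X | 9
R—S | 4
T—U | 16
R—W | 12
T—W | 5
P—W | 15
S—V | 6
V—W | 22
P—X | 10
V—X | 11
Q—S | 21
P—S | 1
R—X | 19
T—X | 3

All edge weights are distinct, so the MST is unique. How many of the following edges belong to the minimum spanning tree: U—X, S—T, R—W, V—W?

2

Kruskal's algorithm — process edges by increasing weight (ties by edge label):
P—S (1): add — endpoints in different components.
T—X (3): add — endpoints in different components.
R—S (4): add — endpoints in different components.
T—W (5): add — endpoints in different components.
S—V (6): add — endpoints in different components.
S—T (7): add — endpoints in different components.
U—X (9): add — endpoints in different components.
P—X (10): skip — X and P already connected.
V—X (11): skip — V and X already connected.
R—W (12): skip — W and R already connected.
P—W (15): skip — W and P already connected.
T—U (16): skip — U and T already connected.
R—X (19): skip — R and X already connected.
Q—S (21): add — endpoints in different components.
MST edge set: {P—S, T—X, R—S, T—W, S—V, S—T, U—X, Q—S}.
Of the listed edges, {U—X, S—T} are in the MST → 2.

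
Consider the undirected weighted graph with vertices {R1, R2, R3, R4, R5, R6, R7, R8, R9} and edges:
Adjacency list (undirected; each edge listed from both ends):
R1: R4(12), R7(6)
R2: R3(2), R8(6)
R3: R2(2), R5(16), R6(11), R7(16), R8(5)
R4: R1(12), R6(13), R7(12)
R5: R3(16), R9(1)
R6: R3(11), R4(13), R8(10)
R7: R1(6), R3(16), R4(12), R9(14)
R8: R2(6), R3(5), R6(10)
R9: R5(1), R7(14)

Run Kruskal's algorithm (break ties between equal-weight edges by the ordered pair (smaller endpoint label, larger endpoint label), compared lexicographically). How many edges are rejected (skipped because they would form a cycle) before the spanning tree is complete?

Kruskal's algorithm — process edges by increasing weight (ties by edge label):
R5-R9 (1): add — endpoints in different components.
R2-R3 (2): add — endpoints in different components.
R3-R8 (5): add — endpoints in different components.
R1-R7 (6): add — endpoints in different components.
R2-R8 (6): skip — R8 and R2 already connected.
R6-R8 (10): add — endpoints in different components.
R3-R6 (11): skip — R3 and R6 already connected.
R1-R4 (12): add — endpoints in different components.
R4-R7 (12): skip — R7 and R4 already connected.
R4-R6 (13): add — endpoints in different components.
R7-R9 (14): add — endpoints in different components.
Edges rejected before the tree was complete: 3.

3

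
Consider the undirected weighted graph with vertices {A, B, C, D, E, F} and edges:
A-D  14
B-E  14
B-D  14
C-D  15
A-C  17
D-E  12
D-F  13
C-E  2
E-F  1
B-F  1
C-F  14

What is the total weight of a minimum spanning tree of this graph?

Prim, starting at F.
Step 1: cheapest edge leaving the tree is B-F (1); add B.
Step 2: cheapest edge leaving the tree is E-F (1); add E.
Step 3: cheapest edge leaving the tree is C-E (2); add C.
Step 4: cheapest edge leaving the tree is D-E (12); add D.
Step 5: cheapest edge leaving the tree is A-D (14); add A.
MST edges: B-F, E-F, C-E, D-E, A-D; total weight 1+1+2+12+14 = 30.

30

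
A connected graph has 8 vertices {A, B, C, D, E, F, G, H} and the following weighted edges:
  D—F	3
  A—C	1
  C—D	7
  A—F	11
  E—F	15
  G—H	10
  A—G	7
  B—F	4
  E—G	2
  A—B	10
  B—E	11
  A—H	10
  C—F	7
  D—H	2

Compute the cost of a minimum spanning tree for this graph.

26

Sort edges by weight, then run Kruskal:
A—C (1): add — endpoints in different components.
D—H (2): add — endpoints in different components.
E—G (2): add — endpoints in different components.
D—F (3): add — endpoints in different components.
B—F (4): add — endpoints in different components.
A—G (7): add — endpoints in different components.
C—D (7): add — endpoints in different components.
MST edges: A—C, D—H, E—G, D—F, B—F, A—G, C—D; total weight 1+2+2+3+4+7+7 = 26.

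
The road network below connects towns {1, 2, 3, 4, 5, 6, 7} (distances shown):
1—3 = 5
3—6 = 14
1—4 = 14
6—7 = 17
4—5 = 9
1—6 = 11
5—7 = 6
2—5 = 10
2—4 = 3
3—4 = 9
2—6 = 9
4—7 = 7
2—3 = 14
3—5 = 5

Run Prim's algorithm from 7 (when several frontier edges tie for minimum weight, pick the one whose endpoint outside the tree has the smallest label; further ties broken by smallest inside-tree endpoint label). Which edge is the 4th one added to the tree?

4-7

Prim's algorithm from 7:
Step 1: frontier [5—7 6, 4—7 7, 6—7 17] → take 5—7 (6); add 5.
Step 2: frontier [3—5 5, 4—5 9, 2—5 10, 4—7 7, 6—7 17] → take 3—5 (5); add 3.
Step 3: frontier [1—3 5, 3—4 9, 2—3 14, 3—6 14, 4—5 9, 2—5 10, 4—7 7, 6—7 17] → take 1—3 (5); add 1.
Step 4: frontier [1—6 11, 1—4 14, 3—4 9, 2—3 14, 3—6 14, 4—5 9, 2—5 10, 4—7 7, 6—7 17] → take 4—7 (7); add 4.
Step 5: frontier [1—6 11, 2—3 14, 3—6 14, 2—4 3, 2—5 10, 6—7 17] → take 2—4 (3); add 2.
Step 6: frontier [1—6 11, 2—6 9, 3—6 14, 6—7 17] → take 2—6 (9); add 6.
The 4th edge added is 4—7.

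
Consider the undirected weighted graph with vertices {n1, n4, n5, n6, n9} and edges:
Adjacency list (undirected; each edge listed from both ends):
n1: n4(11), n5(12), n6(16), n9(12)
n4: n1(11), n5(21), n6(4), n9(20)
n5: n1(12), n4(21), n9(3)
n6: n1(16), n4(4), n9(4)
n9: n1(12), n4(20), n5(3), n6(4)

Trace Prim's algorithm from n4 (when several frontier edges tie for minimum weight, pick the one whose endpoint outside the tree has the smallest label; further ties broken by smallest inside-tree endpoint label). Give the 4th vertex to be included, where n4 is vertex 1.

Prim's algorithm from n4:
Step 1: frontier [n4–n6 4, n1–n4 11, n4–n9 20, n4–n5 21] → take n4–n6 (4); add n6.
Step 2: frontier [n1–n4 11, n4–n9 20, n4–n5 21, n6–n9 4, n1–n6 16] → take n6–n9 (4); add n9.
Step 3: frontier [n1–n4 11, n4–n5 21, n1–n6 16, n5–n9 3, n1–n9 12] → take n5–n9 (3); add n5.
Step 4: frontier [n1–n4 11, n1–n5 12, n1–n6 16, n1–n9 12] → take n1–n4 (11); add n1.
Vertex order: n4, n6, n9, n5, n1. The 4th vertex is n5.

n5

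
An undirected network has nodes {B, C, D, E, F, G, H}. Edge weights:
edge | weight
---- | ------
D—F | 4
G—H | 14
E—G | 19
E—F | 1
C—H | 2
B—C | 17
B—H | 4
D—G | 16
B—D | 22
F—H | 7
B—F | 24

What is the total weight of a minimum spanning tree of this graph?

Prim, starting at E.
Step 1: frontier [E—F 1, E—G 19] → take E—F (1); add F.
Step 2: frontier [E—G 19, D—F 4, F—H 7, B—F 24] → take D—F (4); add D.
Step 3: frontier [D—G 16, B—D 22, E—G 19, F—H 7, B—F 24] → take F—H (7); add H.
Step 4: frontier [D—G 16, B—D 22, E—G 19, B—F 24, C—H 2, B—H 4, G—H 14] → take C—H (2); add C.
Step 5: frontier [B—C 17, D—G 16, B—D 22, E—G 19, B—F 24, B—H 4, G—H 14] → take B—H (4); add B.
Step 6: frontier [D—G 16, E—G 19, G—H 14] → take G—H (14); add G.
MST edges: E—F, D—F, F—H, C—H, B—H, G—H; total weight 1+4+7+2+4+14 = 32.

32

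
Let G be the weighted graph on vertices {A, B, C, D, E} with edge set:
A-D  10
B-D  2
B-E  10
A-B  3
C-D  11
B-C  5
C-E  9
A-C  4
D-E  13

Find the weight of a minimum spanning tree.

18

Prim's algorithm from C:
Step 1: cheapest edge leaving the tree is A-C (4); add A.
Step 2: cheapest edge leaving the tree is A-B (3); add B.
Step 3: cheapest edge leaving the tree is B-D (2); add D.
Step 4: cheapest edge leaving the tree is C-E (9); add E.
MST edges: A-C, A-B, B-D, C-E; total weight 4+3+2+9 = 18.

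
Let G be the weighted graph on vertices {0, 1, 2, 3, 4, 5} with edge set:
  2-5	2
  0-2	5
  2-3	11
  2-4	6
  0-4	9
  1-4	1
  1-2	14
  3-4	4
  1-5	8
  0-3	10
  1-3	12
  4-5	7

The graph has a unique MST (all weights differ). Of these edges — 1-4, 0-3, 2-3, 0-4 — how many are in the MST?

Kruskal's algorithm — process edges by increasing weight (ties by edge label):
1-4 (1): add. Components now {0} {1,4} {2} {3} {5}
2-5 (2): add. Components now {0} {1,4} {2,5} {3}
3-4 (4): add. Components now {0} {1,3,4} {2,5}
0-2 (5): add. Components now {0,2,5} {1,3,4}
2-4 (6): add. Components now {0,1,2,3,4,5}
MST edge set: {1-4, 2-5, 3-4, 0-2, 2-4}.
Of the listed edges, {1-4} are in the MST → 1.

1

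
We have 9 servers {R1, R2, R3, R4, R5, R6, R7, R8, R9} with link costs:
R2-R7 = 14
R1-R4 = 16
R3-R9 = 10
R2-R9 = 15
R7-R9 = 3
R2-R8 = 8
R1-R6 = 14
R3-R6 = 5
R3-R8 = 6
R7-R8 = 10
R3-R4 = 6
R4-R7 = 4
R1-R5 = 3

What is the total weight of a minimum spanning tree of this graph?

49

Prim, starting at R1.
Step 1: frontier [R1-R5 3, R1-R6 14, R1-R4 16] → take R1-R5 (3); add R5.
Step 2: frontier [R1-R6 14, R1-R4 16] → take R1-R6 (14); add R6.
Step 3: frontier [R1-R4 16, R3-R6 5] → take R3-R6 (5); add R3.
Step 4: frontier [R1-R4 16, R3-R4 6, R3-R8 6, R3-R9 10] → take R3-R4 (6); add R4.
Step 5: frontier [R3-R8 6, R3-R9 10, R4-R7 4] → take R4-R7 (4); add R7.
Step 6: frontier [R3-R8 6, R3-R9 10, R7-R9 3, R7-R8 10, R2-R7 14] → take R7-R9 (3); add R9.
Step 7: frontier [R3-R8 6, R7-R8 10, R2-R7 14, R2-R9 15] → take R3-R8 (6); add R8.
Step 8: frontier [R2-R7 14, R2-R8 8, R2-R9 15] → take R2-R8 (8); add R2.
MST edges: R1-R5, R1-R6, R3-R6, R3-R4, R4-R7, R7-R9, R3-R8, R2-R8; total weight 3+14+5+6+4+3+6+8 = 49.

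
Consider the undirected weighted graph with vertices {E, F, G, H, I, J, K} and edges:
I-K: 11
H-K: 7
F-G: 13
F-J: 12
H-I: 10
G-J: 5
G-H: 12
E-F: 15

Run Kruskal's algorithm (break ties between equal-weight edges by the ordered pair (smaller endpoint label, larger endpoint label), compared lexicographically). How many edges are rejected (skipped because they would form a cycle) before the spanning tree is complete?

Kruskal's algorithm — process edges by increasing weight (ties by edge label):
G-J (5): add. Components now {E} {F} {G,J} {H} {I} {K}
H-K (7): add. Components now {E} {F} {G,J} {H,K} {I}
H-I (10): add. Components now {E} {F} {G,J} {H,I,K}
I-K (11): skip — I and K already connected.
F-J (12): add. Components now {E} {F,G,J} {H,I,K}
G-H (12): add. Components now {E} {F,G,H,I,J,K}
F-G (13): skip — F and G already connected.
E-F (15): add. Components now {E,F,G,H,I,J,K}
Edges rejected before the tree was complete: 2.

2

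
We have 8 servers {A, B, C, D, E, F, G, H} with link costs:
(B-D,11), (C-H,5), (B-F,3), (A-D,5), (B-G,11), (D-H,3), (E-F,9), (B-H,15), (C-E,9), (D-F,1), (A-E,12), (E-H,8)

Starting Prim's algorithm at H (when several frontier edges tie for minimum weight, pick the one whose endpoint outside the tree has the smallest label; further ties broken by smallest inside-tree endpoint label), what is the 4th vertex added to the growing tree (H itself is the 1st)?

B

Grow the tree from H using Prim:
Step 1: frontier [D-H 3, C-H 5, E-H 8, B-H 15] → take D-H (3); add D.
Step 2: frontier [D-F 1, A-D 5, B-D 11, C-H 5, E-H 8, B-H 15] → take D-F (1); add F.
Step 3: frontier [A-D 5, B-D 11, B-F 3, E-F 9, C-H 5, E-H 8, B-H 15] → take B-F (3); add B.
Step 4: frontier [B-G 11, A-D 5, E-F 9, C-H 5, E-H 8] → take A-D (5); add A.
Step 5: frontier [A-E 12, B-G 11, E-F 9, C-H 5, E-H 8] → take C-H (5); add C.
Step 6: frontier [A-E 12, B-G 11, C-E 9, E-F 9, E-H 8] → take E-H (8); add E.
Step 7: frontier [B-G 11] → take B-G (11); add G.
Vertex order: H, D, F, B, A, C, E, G. The 4th vertex is B.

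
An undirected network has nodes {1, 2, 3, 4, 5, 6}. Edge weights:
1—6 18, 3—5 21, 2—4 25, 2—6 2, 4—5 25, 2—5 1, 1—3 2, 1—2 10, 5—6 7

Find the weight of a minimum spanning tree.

Prim's algorithm from 2:
Step 1: cheapest edge leaving the tree is 2—5 (1); add 5.
Step 2: cheapest edge leaving the tree is 2—6 (2); add 6.
Step 3: cheapest edge leaving the tree is 1—2 (10); add 1.
Step 4: cheapest edge leaving the tree is 1—3 (2); add 3.
Step 5: cheapest edge leaving the tree is 2—4 (25); add 4.
MST edges: 2—5, 2—6, 1—2, 1—3, 2—4; total weight 1+2+10+2+25 = 40.

40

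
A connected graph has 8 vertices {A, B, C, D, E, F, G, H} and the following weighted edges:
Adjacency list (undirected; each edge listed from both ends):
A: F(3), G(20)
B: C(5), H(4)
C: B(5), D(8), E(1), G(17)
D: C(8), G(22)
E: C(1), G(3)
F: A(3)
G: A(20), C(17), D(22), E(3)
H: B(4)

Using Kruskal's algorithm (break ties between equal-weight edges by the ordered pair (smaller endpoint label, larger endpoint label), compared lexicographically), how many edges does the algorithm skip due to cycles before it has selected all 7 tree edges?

1

Kruskal: consider edges lightest-first.
C-E (1): add — endpoints in different components.
A-F (3): add — endpoints in different components.
E-G (3): add — endpoints in different components.
B-H (4): add — endpoints in different components.
B-C (5): add — endpoints in different components.
C-D (8): add — endpoints in different components.
C-G (17): skip — C and G already connected.
A-G (20): add — endpoints in different components.
Edges rejected before the tree was complete: 1.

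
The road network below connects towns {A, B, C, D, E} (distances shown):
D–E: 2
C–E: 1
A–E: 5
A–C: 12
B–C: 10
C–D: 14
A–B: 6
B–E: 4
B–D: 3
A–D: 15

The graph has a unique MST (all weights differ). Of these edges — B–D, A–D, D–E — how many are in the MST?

Kruskal's algorithm — process edges by increasing weight (ties by edge label):
C–E (1): add — endpoints in different components.
D–E (2): add — endpoints in different components.
B–D (3): add — endpoints in different components.
B–E (4): skip — B and E already connected.
A–E (5): add — endpoints in different components.
MST edge set: {C–E, D–E, B–D, A–E}.
Of the listed edges, {B–D, D–E} are in the MST → 2.

2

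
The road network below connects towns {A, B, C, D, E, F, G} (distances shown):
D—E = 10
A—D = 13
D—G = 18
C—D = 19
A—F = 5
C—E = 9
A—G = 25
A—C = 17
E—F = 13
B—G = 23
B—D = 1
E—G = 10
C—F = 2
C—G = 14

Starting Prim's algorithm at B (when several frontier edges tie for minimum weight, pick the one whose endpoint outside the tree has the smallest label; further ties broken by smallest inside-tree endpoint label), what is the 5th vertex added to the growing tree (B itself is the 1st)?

Prim's algorithm from B:
Step 1: cheapest edge leaving the tree is B—D (1); add D.
Step 2: cheapest edge leaving the tree is D—E (10); add E.
Step 3: cheapest edge leaving the tree is C—E (9); add C.
Step 4: cheapest edge leaving the tree is C—F (2); add F.
Step 5: cheapest edge leaving the tree is A—F (5); add A.
Step 6: cheapest edge leaving the tree is E—G (10); add G.
Vertex order: B, D, E, C, F, A, G. The 5th vertex is F.

F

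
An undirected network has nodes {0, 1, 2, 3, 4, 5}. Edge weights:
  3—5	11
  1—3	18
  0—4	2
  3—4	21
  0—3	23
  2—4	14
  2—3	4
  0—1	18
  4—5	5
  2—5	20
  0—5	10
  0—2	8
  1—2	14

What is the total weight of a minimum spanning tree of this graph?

Kruskal's algorithm — process edges by increasing weight (ties by edge label):
0—4 (2): add. Components now {0,4} {1} {2} {3} {5}
2—3 (4): add. Components now {0,4} {1} {2,3} {5}
4—5 (5): add. Components now {0,4,5} {1} {2,3}
0—2 (8): add. Components now {0,2,3,4,5} {1}
0—5 (10): skip — 0 and 5 already connected.
3—5 (11): skip — 3 and 5 already connected.
1—2 (14): add. Components now {0,1,2,3,4,5}
MST edges: 0—4, 2—3, 4—5, 0—2, 1—2; total weight 2+4+5+8+14 = 33.

33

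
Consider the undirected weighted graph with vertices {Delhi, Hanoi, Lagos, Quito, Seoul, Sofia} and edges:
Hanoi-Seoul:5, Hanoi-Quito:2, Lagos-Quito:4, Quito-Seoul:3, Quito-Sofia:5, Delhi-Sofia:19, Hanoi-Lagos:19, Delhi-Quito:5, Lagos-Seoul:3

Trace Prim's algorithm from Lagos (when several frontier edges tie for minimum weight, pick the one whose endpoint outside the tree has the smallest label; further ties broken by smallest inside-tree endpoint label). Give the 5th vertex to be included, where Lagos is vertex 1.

Prim's algorithm from Lagos:
Step 1: frontier [Lagos-Seoul 3, Lagos-Quito 4, Hanoi-Lagos 19] → take Lagos-Seoul (3); add Seoul.
Step 2: frontier [Lagos-Quito 4, Hanoi-Lagos 19, Quito-Seoul 3, Hanoi-Seoul 5] → take Quito-Seoul (3); add Quito.
Step 3: frontier [Hanoi-Lagos 19, Hanoi-Quito 2, Delhi-Quito 5, Quito-Sofia 5, Hanoi-Seoul 5] → take Hanoi-Quito (2); add Hanoi.
Step 4: frontier [Delhi-Quito 5, Quito-Sofia 5] → take Delhi-Quito (5); add Delhi.
Step 5: frontier [Delhi-Sofia 19, Quito-Sofia 5] → take Quito-Sofia (5); add Sofia.
Vertex order: Lagos, Seoul, Quito, Hanoi, Delhi, Sofia. The 5th vertex is Delhi.

Delhi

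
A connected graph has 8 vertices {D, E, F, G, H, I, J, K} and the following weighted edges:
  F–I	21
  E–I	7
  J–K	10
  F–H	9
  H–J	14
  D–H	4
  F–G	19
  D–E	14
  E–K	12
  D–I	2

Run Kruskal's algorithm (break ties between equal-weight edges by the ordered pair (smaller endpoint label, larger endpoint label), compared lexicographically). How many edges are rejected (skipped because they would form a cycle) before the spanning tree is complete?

2

Sort edges by weight, then run Kruskal:
D–I (2): add — endpoints in different components.
D–H (4): add — endpoints in different components.
E–I (7): add — endpoints in different components.
F–H (9): add — endpoints in different components.
J–K (10): add — endpoints in different components.
E–K (12): add — endpoints in different components.
D–E (14): skip — D and E already connected.
H–J (14): skip — H and J already connected.
F–G (19): add — endpoints in different components.
Edges rejected before the tree was complete: 2.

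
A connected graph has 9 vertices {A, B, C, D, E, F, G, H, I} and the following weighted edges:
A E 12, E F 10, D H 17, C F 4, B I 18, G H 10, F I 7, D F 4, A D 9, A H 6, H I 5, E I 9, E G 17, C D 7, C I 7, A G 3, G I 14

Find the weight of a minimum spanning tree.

Prim, starting at I.
Step 1: cheapest edge leaving the tree is H I (5); add H.
Step 2: cheapest edge leaving the tree is A H (6); add A.
Step 3: cheapest edge leaving the tree is A G (3); add G.
Step 4: cheapest edge leaving the tree is C I (7); add C.
Step 5: cheapest edge leaving the tree is C F (4); add F.
Step 6: cheapest edge leaving the tree is D F (4); add D.
Step 7: cheapest edge leaving the tree is E I (9); add E.
Step 8: cheapest edge leaving the tree is B I (18); add B.
MST edges: H I, A H, A G, C I, C F, D F, E I, B I; total weight 5+6+3+7+4+4+9+18 = 56.

56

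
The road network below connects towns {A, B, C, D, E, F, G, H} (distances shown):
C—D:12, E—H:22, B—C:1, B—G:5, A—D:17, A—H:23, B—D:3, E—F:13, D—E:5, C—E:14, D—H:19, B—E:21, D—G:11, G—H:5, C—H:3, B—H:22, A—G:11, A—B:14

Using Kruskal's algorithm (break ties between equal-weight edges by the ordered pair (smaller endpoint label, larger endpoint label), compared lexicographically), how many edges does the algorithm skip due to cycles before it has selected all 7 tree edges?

Sort edges by weight, then run Kruskal:
B—C (1): add — endpoints in different components.
B—D (3): add — endpoints in different components.
C—H (3): add — endpoints in different components.
B—G (5): add — endpoints in different components.
D—E (5): add — endpoints in different components.
G—H (5): skip — G and H already connected.
A—G (11): add — endpoints in different components.
D—G (11): skip — D and G already connected.
C—D (12): skip — C and D already connected.
E—F (13): add — endpoints in different components.
Edges rejected before the tree was complete: 3.

3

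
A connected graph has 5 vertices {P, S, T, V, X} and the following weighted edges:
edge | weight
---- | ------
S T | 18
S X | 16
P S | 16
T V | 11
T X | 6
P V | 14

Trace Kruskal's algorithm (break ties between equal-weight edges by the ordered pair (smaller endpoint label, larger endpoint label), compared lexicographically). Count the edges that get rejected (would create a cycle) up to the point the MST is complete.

Sort edges by weight, then run Kruskal:
T X (6): add — endpoints in different components.
T V (11): add — endpoints in different components.
P V (14): add — endpoints in different components.
P S (16): add — endpoints in different components.
Edges rejected before the tree was complete: 0.

0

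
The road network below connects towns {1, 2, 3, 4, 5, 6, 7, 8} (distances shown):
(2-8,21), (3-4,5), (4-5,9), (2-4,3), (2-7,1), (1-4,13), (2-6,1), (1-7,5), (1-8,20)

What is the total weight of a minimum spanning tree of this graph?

Prim's algorithm from 3:
Step 1: cheapest edge leaving the tree is 3-4 (5); add 4.
Step 2: cheapest edge leaving the tree is 2-4 (3); add 2.
Step 3: cheapest edge leaving the tree is 2-6 (1); add 6.
Step 4: cheapest edge leaving the tree is 2-7 (1); add 7.
Step 5: cheapest edge leaving the tree is 1-7 (5); add 1.
Step 6: cheapest edge leaving the tree is 4-5 (9); add 5.
Step 7: cheapest edge leaving the tree is 1-8 (20); add 8.
MST edges: 3-4, 2-4, 2-6, 2-7, 1-7, 4-5, 1-8; total weight 5+3+1+1+5+9+20 = 44.

44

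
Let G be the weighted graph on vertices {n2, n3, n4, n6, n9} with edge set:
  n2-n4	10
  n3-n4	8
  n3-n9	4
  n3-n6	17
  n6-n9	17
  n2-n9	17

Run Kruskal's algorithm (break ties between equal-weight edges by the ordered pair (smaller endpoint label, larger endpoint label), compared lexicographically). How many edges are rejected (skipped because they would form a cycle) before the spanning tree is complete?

1

Kruskal's algorithm — process edges by increasing weight (ties by edge label):
n3-n9 (4): add — endpoints in different components.
n3-n4 (8): add — endpoints in different components.
n2-n4 (10): add — endpoints in different components.
n2-n9 (17): skip — n9 and n2 already connected.
n3-n6 (17): add — endpoints in different components.
Edges rejected before the tree was complete: 1.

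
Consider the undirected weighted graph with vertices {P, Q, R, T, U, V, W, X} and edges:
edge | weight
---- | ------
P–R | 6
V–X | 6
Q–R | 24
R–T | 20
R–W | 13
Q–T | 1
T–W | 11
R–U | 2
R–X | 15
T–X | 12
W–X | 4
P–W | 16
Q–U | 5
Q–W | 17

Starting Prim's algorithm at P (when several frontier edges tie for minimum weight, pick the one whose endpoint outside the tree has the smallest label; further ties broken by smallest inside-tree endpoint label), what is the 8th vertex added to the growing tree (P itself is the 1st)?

V

Prim's algorithm from P:
Step 1: cheapest edge leaving the tree is P–R (6); add R.
Step 2: cheapest edge leaving the tree is R–U (2); add U.
Step 3: cheapest edge leaving the tree is Q–U (5); add Q.
Step 4: cheapest edge leaving the tree is Q–T (1); add T.
Step 5: cheapest edge leaving the tree is T–W (11); add W.
Step 6: cheapest edge leaving the tree is W–X (4); add X.
Step 7: cheapest edge leaving the tree is V–X (6); add V.
Vertex order: P, R, U, Q, T, W, X, V. The 8th vertex is V.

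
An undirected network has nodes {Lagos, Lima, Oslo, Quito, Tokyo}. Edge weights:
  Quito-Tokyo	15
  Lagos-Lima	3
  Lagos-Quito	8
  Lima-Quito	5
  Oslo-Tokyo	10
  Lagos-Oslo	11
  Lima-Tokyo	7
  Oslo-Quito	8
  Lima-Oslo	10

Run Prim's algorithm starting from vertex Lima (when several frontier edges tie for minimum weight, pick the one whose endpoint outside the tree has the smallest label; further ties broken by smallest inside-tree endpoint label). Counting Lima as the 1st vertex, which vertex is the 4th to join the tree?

Grow the tree from Lima using Prim:
Step 1: cheapest edge leaving the tree is Lagos-Lima (3); add Lagos.
Step 2: cheapest edge leaving the tree is Lima-Quito (5); add Quito.
Step 3: cheapest edge leaving the tree is Lima-Tokyo (7); add Tokyo.
Step 4: cheapest edge leaving the tree is Oslo-Quito (8); add Oslo.
Vertex order: Lima, Lagos, Quito, Tokyo, Oslo. The 4th vertex is Tokyo.

Tokyo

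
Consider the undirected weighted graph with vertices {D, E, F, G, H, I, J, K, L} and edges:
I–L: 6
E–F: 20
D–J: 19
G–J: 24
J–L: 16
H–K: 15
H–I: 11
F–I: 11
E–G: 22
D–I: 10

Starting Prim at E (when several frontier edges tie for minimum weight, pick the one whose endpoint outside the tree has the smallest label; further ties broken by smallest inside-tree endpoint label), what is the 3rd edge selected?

Grow the tree from E using Prim:
Step 1: frontier [E–F 20, E–G 22] → take E–F (20); add F.
Step 2: frontier [E–G 22, F–I 11] → take F–I (11); add I.
Step 3: frontier [E–G 22, I–L 6, D–I 10, H–I 11] → take I–L (6); add L.
Step 4: frontier [E–G 22, D–I 10, H–I 11, J–L 16] → take D–I (10); add D.
Step 5: frontier [D–J 19, E–G 22, H–I 11, J–L 16] → take H–I (11); add H.
Step 6: frontier [D–J 19, E–G 22, H–K 15, J–L 16] → take H–K (15); add K.
Step 7: frontier [D–J 19, E–G 22, J–L 16] → take J–L (16); add J.
Step 8: frontier [E–G 22, G–J 24] → take E–G (22); add G.
The 3rd edge added is I–L.

I-L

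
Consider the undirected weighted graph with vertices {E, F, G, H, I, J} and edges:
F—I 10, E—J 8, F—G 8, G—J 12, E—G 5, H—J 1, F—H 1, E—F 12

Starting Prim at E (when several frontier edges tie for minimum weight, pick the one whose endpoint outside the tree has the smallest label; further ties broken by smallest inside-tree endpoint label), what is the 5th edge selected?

F-I

Prim, starting at E.
Step 1: cheapest edge leaving the tree is E—G (5); add G.
Step 2: cheapest edge leaving the tree is F—G (8); add F.
Step 3: cheapest edge leaving the tree is F—H (1); add H.
Step 4: cheapest edge leaving the tree is H—J (1); add J.
Step 5: cheapest edge leaving the tree is F—I (10); add I.
The 5th edge added is F—I.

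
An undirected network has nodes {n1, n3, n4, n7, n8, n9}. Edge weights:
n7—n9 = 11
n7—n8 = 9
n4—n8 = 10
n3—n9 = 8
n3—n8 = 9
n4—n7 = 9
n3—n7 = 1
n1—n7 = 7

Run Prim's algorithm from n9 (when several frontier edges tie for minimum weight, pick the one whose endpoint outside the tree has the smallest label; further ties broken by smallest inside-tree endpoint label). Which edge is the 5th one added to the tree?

Grow the tree from n9 using Prim:
Step 1: frontier [n3—n9 8, n7—n9 11] → take n3—n9 (8); add n3.
Step 2: frontier [n3—n7 1, n3—n8 9, n7—n9 11] → take n3—n7 (1); add n7.
Step 3: frontier [n3—n8 9, n1—n7 7, n4—n7 9, n7—n8 9] → take n1—n7 (7); add n1.
Step 4: frontier [n3—n8 9, n4—n7 9, n7—n8 9] → take n4—n7 (9); add n4.
Step 5: frontier [n3—n8 9, n4—n8 10, n7—n8 9] → take n3—n8 (9); add n8.
The 5th edge added is n3—n8.

n3-n8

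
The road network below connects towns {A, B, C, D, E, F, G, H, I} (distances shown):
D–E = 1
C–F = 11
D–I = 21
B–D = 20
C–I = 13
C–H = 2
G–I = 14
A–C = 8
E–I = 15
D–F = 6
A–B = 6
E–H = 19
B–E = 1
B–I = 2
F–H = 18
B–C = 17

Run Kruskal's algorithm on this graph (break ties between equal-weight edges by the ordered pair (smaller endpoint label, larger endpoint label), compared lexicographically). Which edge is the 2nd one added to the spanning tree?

D-E

Kruskal: consider edges lightest-first.
B–E (1): add — endpoints in different components.
D–E (1): add — endpoints in different components.
B–I (2): add — endpoints in different components.
C–H (2): add — endpoints in different components.
A–B (6): add — endpoints in different components.
D–F (6): add — endpoints in different components.
A–C (8): add — endpoints in different components.
C–F (11): skip — C and F already connected.
C–I (13): skip — C and I already connected.
G–I (14): add — endpoints in different components.
The 2nd edge added is D–E.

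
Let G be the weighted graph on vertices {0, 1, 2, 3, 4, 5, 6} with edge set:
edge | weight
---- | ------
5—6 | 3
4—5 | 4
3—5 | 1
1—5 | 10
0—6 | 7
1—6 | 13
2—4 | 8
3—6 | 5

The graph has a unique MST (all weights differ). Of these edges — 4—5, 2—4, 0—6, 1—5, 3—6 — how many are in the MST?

4

Kruskal: consider edges lightest-first.
3—5 (1): add — endpoints in different components.
5—6 (3): add — endpoints in different components.
4—5 (4): add — endpoints in different components.
3—6 (5): skip — 3 and 6 already connected.
0—6 (7): add — endpoints in different components.
2—4 (8): add — endpoints in different components.
1—5 (10): add — endpoints in different components.
MST edge set: {3—5, 5—6, 4—5, 0—6, 2—4, 1—5}.
Of the listed edges, {4—5, 2—4, 0—6, 1—5} are in the MST → 4.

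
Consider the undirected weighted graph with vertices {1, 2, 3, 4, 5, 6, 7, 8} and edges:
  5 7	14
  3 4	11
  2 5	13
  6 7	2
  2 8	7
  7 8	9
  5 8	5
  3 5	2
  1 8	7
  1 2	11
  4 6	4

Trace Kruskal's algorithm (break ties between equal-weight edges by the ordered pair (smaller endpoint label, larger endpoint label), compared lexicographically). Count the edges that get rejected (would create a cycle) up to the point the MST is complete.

Sort edges by weight, then run Kruskal:
3 5 (2): add — endpoints in different components.
6 7 (2): add — endpoints in different components.
4 6 (4): add — endpoints in different components.
5 8 (5): add — endpoints in different components.
1 8 (7): add — endpoints in different components.
2 8 (7): add — endpoints in different components.
7 8 (9): add — endpoints in different components.
Edges rejected before the tree was complete: 0.

0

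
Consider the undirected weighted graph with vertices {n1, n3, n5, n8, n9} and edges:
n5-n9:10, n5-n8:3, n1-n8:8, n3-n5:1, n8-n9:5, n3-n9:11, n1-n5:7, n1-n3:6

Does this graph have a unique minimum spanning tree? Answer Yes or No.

Kruskal: consider edges lightest-first.
n3-n5 (1): add. Components now {n3,n5} {n8} {n9} {n1}
n5-n8 (3): add. Components now {n3,n5,n8} {n9} {n1}
n8-n9 (5): add. Components now {n3,n5,n8,n9} {n1}
n1-n3 (6): add. Components now {n1,n3,n5,n8,n9}
Every non-tree edge has weight strictly greater than the heaviest edge on the tree path between its endpoints, so the MST is unique.

Yes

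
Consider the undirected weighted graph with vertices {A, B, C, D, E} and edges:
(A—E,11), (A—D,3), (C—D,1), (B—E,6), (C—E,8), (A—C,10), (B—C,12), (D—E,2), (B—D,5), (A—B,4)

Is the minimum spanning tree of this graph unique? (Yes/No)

Kruskal: consider edges lightest-first.
C—D (1): add — endpoints in different components.
D—E (2): add — endpoints in different components.
A—D (3): add — endpoints in different components.
A—B (4): add — endpoints in different components.
Every non-tree edge has weight strictly greater than the heaviest edge on the tree path between its endpoints, so the MST is unique.

Yes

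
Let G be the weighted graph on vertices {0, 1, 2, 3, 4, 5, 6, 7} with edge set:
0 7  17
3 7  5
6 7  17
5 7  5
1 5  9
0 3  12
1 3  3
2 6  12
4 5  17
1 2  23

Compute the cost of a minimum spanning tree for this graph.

71

Prim's algorithm from 2:
Step 1: cheapest edge leaving the tree is 2 6 (12); add 6.
Step 2: cheapest edge leaving the tree is 6 7 (17); add 7.
Step 3: cheapest edge leaving the tree is 3 7 (5); add 3.
Step 4: cheapest edge leaving the tree is 1 3 (3); add 1.
Step 5: cheapest edge leaving the tree is 5 7 (5); add 5.
Step 6: cheapest edge leaving the tree is 0 3 (12); add 0.
Step 7: cheapest edge leaving the tree is 4 5 (17); add 4.
MST edges: 2 6, 6 7, 3 7, 1 3, 5 7, 0 3, 4 5; total weight 12+17+5+3+5+12+17 = 71.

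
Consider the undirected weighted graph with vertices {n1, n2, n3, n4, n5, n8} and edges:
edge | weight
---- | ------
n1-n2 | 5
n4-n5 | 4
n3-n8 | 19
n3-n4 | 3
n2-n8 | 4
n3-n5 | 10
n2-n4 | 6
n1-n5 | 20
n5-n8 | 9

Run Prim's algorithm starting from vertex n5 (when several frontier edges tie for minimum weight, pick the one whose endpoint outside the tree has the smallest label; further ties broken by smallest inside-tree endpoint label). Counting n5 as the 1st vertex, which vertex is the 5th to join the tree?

n8

Prim, starting at n5.
Step 1: cheapest edge leaving the tree is n4-n5 (4); add n4.
Step 2: cheapest edge leaving the tree is n3-n4 (3); add n3.
Step 3: cheapest edge leaving the tree is n2-n4 (6); add n2.
Step 4: cheapest edge leaving the tree is n2-n8 (4); add n8.
Step 5: cheapest edge leaving the tree is n1-n2 (5); add n1.
Vertex order: n5, n4, n3, n2, n8, n1. The 5th vertex is n8.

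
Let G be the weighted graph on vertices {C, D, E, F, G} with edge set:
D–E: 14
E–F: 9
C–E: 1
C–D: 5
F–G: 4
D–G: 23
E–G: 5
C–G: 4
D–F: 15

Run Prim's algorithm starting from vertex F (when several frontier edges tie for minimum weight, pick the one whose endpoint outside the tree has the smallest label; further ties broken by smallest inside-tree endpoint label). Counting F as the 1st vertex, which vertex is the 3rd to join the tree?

C

Prim's algorithm from F:
Step 1: frontier [F–G 4, E–F 9, D–F 15] → take F–G (4); add G.
Step 2: frontier [E–F 9, D–F 15, C–G 4, E–G 5, D–G 23] → take C–G (4); add C.
Step 3: frontier [C–E 1, C–D 5, E–F 9, D–F 15, E–G 5, D–G 23] → take C–E (1); add E.
Step 4: frontier [C–D 5, D–E 14, D–F 15, D–G 23] → take C–D (5); add D.
Vertex order: F, G, C, E, D. The 3rd vertex is C.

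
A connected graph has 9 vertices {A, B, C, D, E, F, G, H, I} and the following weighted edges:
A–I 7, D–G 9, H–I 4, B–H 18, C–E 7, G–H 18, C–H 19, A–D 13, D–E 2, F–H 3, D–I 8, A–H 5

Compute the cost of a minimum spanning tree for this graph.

56

Kruskal's algorithm — process edges by increasing weight (ties by edge label):
D–E (2): add — endpoints in different components.
F–H (3): add — endpoints in different components.
H–I (4): add — endpoints in different components.
A–H (5): add — endpoints in different components.
A–I (7): skip — A and I already connected.
C–E (7): add — endpoints in different components.
D–I (8): add — endpoints in different components.
D–G (9): add — endpoints in different components.
A–D (13): skip — A and D already connected.
B–H (18): add — endpoints in different components.
MST edges: D–E, F–H, H–I, A–H, C–E, D–I, D–G, B–H; total weight 2+3+4+5+7+8+9+18 = 56.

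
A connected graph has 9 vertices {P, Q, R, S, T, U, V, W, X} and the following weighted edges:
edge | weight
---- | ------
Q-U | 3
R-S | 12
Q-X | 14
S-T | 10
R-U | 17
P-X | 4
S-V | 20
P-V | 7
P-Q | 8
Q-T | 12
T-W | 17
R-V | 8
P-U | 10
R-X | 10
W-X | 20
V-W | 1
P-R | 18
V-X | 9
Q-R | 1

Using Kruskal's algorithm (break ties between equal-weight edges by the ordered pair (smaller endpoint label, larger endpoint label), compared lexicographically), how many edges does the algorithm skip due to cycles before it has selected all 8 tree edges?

Kruskal: consider edges lightest-first.
Q-R (1): add — endpoints in different components.
V-W (1): add — endpoints in different components.
Q-U (3): add — endpoints in different components.
P-X (4): add — endpoints in different components.
P-V (7): add — endpoints in different components.
P-Q (8): add — endpoints in different components.
R-V (8): skip — V and R already connected.
V-X (9): skip — V and X already connected.
P-U (10): skip — U and P already connected.
R-X (10): skip — X and R already connected.
S-T (10): add — endpoints in different components.
Q-T (12): add — endpoints in different components.
Edges rejected before the tree was complete: 4.

4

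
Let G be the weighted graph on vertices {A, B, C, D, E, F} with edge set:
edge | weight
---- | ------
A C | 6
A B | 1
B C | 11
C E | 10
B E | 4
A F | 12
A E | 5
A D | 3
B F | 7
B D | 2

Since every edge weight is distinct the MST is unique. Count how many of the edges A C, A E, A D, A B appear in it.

Sort edges by weight, then run Kruskal:
A B (1): add — endpoints in different components.
B D (2): add — endpoints in different components.
A D (3): skip — A and D already connected.
B E (4): add — endpoints in different components.
A E (5): skip — A and E already connected.
A C (6): add — endpoints in different components.
B F (7): add — endpoints in different components.
MST edge set: {A B, B D, B E, A C, B F}.
Of the listed edges, {A C, A B} are in the MST → 2.

2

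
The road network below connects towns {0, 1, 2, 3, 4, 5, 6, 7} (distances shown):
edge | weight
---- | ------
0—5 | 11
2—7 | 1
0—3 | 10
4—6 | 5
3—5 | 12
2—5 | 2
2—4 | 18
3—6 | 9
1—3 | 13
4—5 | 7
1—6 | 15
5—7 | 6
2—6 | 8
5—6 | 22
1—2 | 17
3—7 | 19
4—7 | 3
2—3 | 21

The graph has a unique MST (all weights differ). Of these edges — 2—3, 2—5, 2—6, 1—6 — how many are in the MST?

1

Sort edges by weight, then run Kruskal:
2—7 (1): add — endpoints in different components.
2—5 (2): add — endpoints in different components.
4—7 (3): add — endpoints in different components.
4—6 (5): add — endpoints in different components.
5—7 (6): skip — 5 and 7 already connected.
4—5 (7): skip — 4 and 5 already connected.
2—6 (8): skip — 2 and 6 already connected.
3—6 (9): add — endpoints in different components.
0—3 (10): add — endpoints in different components.
0—5 (11): skip — 0 and 5 already connected.
3—5 (12): skip — 3 and 5 already connected.
1—3 (13): add — endpoints in different components.
MST edge set: {2—7, 2—5, 4—7, 4—6, 3—6, 0—3, 1—3}.
Of the listed edges, {2—5} are in the MST → 1.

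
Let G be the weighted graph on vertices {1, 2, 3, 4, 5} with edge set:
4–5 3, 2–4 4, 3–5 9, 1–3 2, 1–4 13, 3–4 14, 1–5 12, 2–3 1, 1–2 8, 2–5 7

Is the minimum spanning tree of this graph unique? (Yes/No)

Kruskal's algorithm — process edges by increasing weight (ties by edge label):
2–3 (1): add — endpoints in different components.
1–3 (2): add — endpoints in different components.
4–5 (3): add — endpoints in different components.
2–4 (4): add — endpoints in different components.
Every non-tree edge has weight strictly greater than the heaviest edge on the tree path between its endpoints, so the MST is unique.

Yes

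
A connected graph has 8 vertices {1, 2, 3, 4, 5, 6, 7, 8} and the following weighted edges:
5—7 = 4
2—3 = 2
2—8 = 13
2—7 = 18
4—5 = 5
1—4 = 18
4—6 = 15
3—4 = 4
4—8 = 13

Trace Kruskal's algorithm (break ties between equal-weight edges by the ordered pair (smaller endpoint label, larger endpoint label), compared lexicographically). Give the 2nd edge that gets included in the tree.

3-4

Kruskal: consider edges lightest-first.
2—3 (2): add — endpoints in different components.
3—4 (4): add — endpoints in different components.
5—7 (4): add — endpoints in different components.
4—5 (5): add — endpoints in different components.
2—8 (13): add — endpoints in different components.
4—8 (13): skip — 4 and 8 already connected.
4—6 (15): add — endpoints in different components.
1—4 (18): add — endpoints in different components.
The 2nd edge added is 3—4.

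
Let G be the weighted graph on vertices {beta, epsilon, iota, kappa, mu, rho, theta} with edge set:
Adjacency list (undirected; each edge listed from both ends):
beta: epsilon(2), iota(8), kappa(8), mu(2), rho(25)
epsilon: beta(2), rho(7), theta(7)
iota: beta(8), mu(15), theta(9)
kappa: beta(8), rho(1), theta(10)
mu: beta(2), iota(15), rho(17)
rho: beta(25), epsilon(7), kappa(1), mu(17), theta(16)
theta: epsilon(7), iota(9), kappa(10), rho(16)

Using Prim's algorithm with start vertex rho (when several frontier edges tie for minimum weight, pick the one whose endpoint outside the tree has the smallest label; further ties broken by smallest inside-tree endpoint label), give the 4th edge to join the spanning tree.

beta-mu

Prim's algorithm from rho:
Step 1: frontier [kappa—rho 1, epsilon—rho 7, rho—theta 16, mu—rho 17, beta—rho 25] → take kappa—rho (1); add kappa.
Step 2: frontier [beta—kappa 8, kappa—theta 10, epsilon—rho 7, rho—theta 16, mu—rho 17, beta—rho 25] → take epsilon—rho (7); add epsilon.
Step 3: frontier [beta—epsilon 2, epsilon—theta 7, beta—kappa 8, kappa—theta 10, rho—theta 16, mu—rho 17, beta—rho 25] → take beta—epsilon (2); add beta.
Step 4: frontier [beta—mu 2, beta—iota 8, epsilon—theta 7, kappa—theta 10, rho—theta 16, mu—rho 17] → take beta—mu (2); add mu.
Step 5: frontier [beta—iota 8, epsilon—theta 7, kappa—theta 10, iota—mu 15, rho—theta 16] → take epsilon—theta (7); add theta.
Step 6: frontier [beta—iota 8, iota—mu 15, iota—theta 9] → take beta—iota (8); add iota.
The 4th edge added is beta—mu.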